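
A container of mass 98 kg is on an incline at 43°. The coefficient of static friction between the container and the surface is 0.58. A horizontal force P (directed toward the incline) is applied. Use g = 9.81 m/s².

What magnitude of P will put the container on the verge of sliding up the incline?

P ≈ 3170 N

At impending motion up the slope, friction acts down-slope at its limit: f = μ_s N.
Perpendicular to the incline: N = m g cos θ + P sin θ.
Along the incline: P cos θ = m g sin θ + μ_s N = m g sin θ + μ_s (m g cos θ + P sin θ).
Solving, P (cos θ − μ_s sin θ) = m g (sin θ + μ_s cos θ), so P = 98×9.81×(sin 43° + 0.58 cos 43°)/(cos 43° − 0.58 sin 43°) = 961×1.106/0.3358 = 3170 N.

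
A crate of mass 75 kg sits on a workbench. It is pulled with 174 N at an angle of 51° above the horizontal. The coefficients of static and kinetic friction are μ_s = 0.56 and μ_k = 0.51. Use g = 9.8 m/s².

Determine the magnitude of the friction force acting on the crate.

f ≈ 110 N

N = m g − P sin α = 735 − 174×sin 51° = 599.8 N.
Horizontally, friction must balance P cos α = 109.5 N.
μ_s N = 0.56 × 599.8 = 335.9 N.
109.5 ≤ 335.9 N → static; friction equals the required 110 N.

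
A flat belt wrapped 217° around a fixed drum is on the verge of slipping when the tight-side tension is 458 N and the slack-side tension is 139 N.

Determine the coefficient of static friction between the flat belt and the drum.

T₂/T₁ = e^{μβ} → μ = ln(T₂/T₁)/β.
β = 217° = 3.787 rad.
μ = ln(458/139)/3.787 = ln(3.295)/3.787 = 0.315.

μ ≈ 0.315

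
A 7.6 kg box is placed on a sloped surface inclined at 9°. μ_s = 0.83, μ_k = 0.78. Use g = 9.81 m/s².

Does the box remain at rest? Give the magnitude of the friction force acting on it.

N = m g cos θ = 73.6 N.
Down-slope weight component: m g sin θ = 11.7 N.
μ_s N = 61.1 N.
11.7 ≤ 61.1 N, so it stays put; friction = 11.7 N.

f ≈ 11.7 N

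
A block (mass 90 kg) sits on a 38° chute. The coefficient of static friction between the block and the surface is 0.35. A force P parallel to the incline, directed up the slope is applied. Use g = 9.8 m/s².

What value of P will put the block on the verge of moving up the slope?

P ≈ 786 N

At impending motion up the slope, friction acts down-slope at its limit: f = μ_s N.
P is parallel to the surface, so N = m g cos θ = 695 N.
Along the incline: P = m g sin θ + μ_s N = 543 + 0.35×695 = 786 N.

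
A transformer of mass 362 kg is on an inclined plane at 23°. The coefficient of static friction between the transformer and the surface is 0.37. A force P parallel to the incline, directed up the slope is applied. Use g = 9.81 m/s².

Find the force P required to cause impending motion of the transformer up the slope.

At impending motion up the slope, friction acts down-slope at its limit: f = μ_s N.
P is parallel to the surface, so N = m g cos θ = 3270 N.
Along the incline: P = m g sin θ + μ_s N = 1390 + 0.37×3270 = 2600 N.

P ≈ 2600 N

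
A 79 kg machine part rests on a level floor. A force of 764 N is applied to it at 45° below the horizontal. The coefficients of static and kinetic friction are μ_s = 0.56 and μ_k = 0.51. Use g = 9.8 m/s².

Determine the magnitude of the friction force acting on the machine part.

N = m g + P sin α = 774.2 + 764×sin 45° = 1314 N.
Horizontally, friction must balance P cos α = 540.2 N.
The static-friction limit is μ_s N = 736.1 N.
Since 540.2 N does not exceed the limit, the machine part stays at rest and f = 540 N.

f ≈ 540 N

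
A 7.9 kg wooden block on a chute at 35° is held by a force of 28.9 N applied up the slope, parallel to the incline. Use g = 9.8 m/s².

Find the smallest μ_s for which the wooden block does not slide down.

N = m g cos θ = 63.42 N.
Friction must make up the shortfall along the incline: f = m g sin θ − P = 44.41 − 28.9 = 15.51 N.
At the threshold f = μ_s N, so μ_s,min = 15.51/63.42 = 0.245.

μ_s,min ≈ 0.245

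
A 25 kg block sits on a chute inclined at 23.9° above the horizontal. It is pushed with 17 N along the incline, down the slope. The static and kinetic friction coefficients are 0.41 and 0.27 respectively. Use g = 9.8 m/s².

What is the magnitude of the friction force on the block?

f ≈ 60.5 N (up the incline)

Perpendicular to the surface, N = m g cos θ = 25·9.8·cos 23.9° = 224 N.
Parallel to the incline, ΣF = 0 gives f = m g sin θ + P = 99.26 + 17 = 116.3 N (up-slope positive).
Static friction can supply at most μ_s N = 91.84 N.
Since |116.3| > 91.84 N, static friction cannot hold it; the block slides down the incline and kinetic friction applies: f = μ_k N = 0.27 × 224 = 60.5 N.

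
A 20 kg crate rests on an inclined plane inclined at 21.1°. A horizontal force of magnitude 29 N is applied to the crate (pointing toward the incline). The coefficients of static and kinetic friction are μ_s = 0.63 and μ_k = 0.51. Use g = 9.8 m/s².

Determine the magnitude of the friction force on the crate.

The horizontal push has a component P sin θ into the surface, so N = m g cos θ + P sin θ = 182.9 + 10.44 = 193.3 N.
Along the incline, the net driving force (taking up-slope positive) is P cos θ − m g sin θ = 27.06 − 70.56 = -43.5 N, so equilibrium requires friction f = 43.5 N (up-slope).
The limit of static friction is μ_s N = 121.8 N.
Since 43.5 N is within the 121.8 N limit, the crate stays put and friction is exactly 43.5 N.

f ≈ 43.5 N (up the incline)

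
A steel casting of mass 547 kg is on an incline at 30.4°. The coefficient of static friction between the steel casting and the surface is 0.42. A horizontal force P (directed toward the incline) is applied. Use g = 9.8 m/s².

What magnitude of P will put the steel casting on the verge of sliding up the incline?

P ≈ 7160 N

At impending motion up the slope, friction acts down-slope at its limit: f = μ_s N.
Perpendicular to the incline: N = m g cos θ + P sin θ.
Along the incline: P cos θ = m g sin θ + μ_s N = m g sin θ + μ_s (m g cos θ + P sin θ).
Solving, P (cos θ − μ_s sin θ) = m g (sin θ + μ_s cos θ), so P = 547×9.8×(sin 30.4° + 0.42 cos 30.4°)/(cos 30.4° − 0.42 sin 30.4°) = 5360×0.8683/0.65 = 7160 N.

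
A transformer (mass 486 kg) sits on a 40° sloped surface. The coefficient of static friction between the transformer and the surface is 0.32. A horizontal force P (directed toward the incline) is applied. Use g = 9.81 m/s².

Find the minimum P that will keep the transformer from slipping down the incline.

The transformer tends to slide down (tan θ > μ_s), so at the point of impending slip friction acts up-slope at its limit: f = μ_s N.
Perpendicular to the incline: N = m g cos θ + P sin θ.
Along the incline: P cos θ + μ_s N = m g sin θ, i.e. P cos θ + μ_s (m g cos θ + P sin θ) = m g sin θ.
Solving, P (cos θ + μ_s sin θ) = m g (sin θ − μ_s cos θ), so P = 4770×0.3977/0.9717 = 1950 N.

P_min ≈ 1950 N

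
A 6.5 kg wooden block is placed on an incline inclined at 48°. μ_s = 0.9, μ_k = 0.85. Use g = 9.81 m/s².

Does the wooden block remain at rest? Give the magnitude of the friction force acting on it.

f ≈ 36.3 N

N = m g cos θ = 42.7 N.
Down-slope weight component: m g sin θ = 47.4 N.
μ_s N = 38.4 N.
47.4 > 38.4 N, so it slides; kinetic friction f = μ_k N = 0.85×42.7 = 36.3 N.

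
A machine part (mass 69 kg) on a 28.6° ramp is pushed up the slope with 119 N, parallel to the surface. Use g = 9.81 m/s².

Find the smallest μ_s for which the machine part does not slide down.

N = m g cos θ = 594.3 N.
Friction must make up the shortfall along the incline: f = m g sin θ − P = 324 − 119 = 205 N.
At the threshold f = μ_s N, so μ_s,min = 205/594.3 = 0.345.

μ_s,min ≈ 0.345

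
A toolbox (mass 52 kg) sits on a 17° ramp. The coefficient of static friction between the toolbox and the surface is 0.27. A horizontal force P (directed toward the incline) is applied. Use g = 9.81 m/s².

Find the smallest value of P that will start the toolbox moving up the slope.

At impending motion up the slope, friction acts down-slope at its limit: f = μ_s N.
Perpendicular to the incline: N = m g cos θ + P sin θ.
Along the incline: P cos θ = m g sin θ + μ_s N = m g sin θ + μ_s (m g cos θ + P sin θ).
Solving, P (cos θ − μ_s sin θ) = m g (sin θ + μ_s cos θ), so P = 52×9.81×(sin 17° + 0.27 cos 17°)/(cos 17° − 0.27 sin 17°) = 510×0.5506/0.8774 = 320 N.

P ≈ 320 N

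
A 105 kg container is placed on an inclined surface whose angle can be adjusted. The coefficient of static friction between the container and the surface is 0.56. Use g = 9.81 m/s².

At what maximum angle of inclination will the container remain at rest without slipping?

At the slip threshold, m g sin θ = μ_s · m g cos θ, so tan θ = μ_s.
θ_max = arctan(0.56) = 29.2°.

θ_max ≈ 29.2°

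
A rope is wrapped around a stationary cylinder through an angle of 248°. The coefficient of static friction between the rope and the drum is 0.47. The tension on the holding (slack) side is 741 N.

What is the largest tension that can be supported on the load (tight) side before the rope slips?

T_max ≈ 5670 N

At impending slip the capstan equation gives T₂/T₁ = e^{μβ} with β in radians.
β = 248° × π/180 = 4.328 rad.
e^{μβ} = e^{0.47×4.328} = 7.647.
T₂ = T₁ · e^{μβ} = 741 × 7.647 = 5670 N.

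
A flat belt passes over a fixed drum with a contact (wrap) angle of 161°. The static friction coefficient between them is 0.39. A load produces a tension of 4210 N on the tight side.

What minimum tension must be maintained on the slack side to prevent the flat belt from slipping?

Capstan equation at impending slip: T_tight/T_slack = e^{μβ}.
β = 161° = 2.81 rad; e^{μβ} = e^{0.39×2.81} = 2.992.
T_slack = T_tight / e^{μβ} = 4210 / 2.992 = 1410 N.

T_min ≈ 1410 N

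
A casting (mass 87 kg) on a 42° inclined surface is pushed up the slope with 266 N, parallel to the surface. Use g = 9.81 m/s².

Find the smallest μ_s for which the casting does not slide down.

N = m g cos θ = 634.3 N.
Friction must make up the shortfall along the incline: f = m g sin θ − P = 571.1 − 266 = 305.1 N.
At the threshold f = μ_s N, so μ_s,min = 305.1/634.3 = 0.481.

μ_s,min ≈ 0.481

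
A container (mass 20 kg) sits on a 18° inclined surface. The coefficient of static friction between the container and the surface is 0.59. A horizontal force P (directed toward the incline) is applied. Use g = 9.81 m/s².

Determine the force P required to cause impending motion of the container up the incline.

At impending motion up the slope, friction acts down-slope at its limit: f = μ_s N.
Perpendicular to the incline: N = m g cos θ + P sin θ.
Along the incline: P cos θ = m g sin θ + μ_s N = m g sin θ + μ_s (m g cos θ + P sin θ).
Solving, P (cos θ − μ_s sin θ) = m g (sin θ + μ_s cos θ), so P = 20×9.81×(sin 18° + 0.59 cos 18°)/(cos 18° − 0.59 sin 18°) = 196×0.8701/0.7687 = 222 N.

P ≈ 222 N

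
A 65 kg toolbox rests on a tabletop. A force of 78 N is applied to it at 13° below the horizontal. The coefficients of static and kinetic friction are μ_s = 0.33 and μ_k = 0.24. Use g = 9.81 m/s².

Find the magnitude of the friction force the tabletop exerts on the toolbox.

N = m g + P sin α = 637.6 + 78×sin 13° = 655.2 N.
For equilibrium, f = P cos α = 78×cos 13° = 76 N.
μ_s N = 0.33 × 655.2 = 216.2 N.
Since 76 N does not exceed the limit, the toolbox stays at rest and f = 76 N.

f ≈ 76 N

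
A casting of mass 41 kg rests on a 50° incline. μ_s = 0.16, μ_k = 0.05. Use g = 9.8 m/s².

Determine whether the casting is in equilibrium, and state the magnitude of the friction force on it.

N = m g cos θ = 258 N.
Down-slope weight component: m g sin θ = 308 N.
μ_s N = 41.3 N.
308 > 41.3 N, so it slides; kinetic friction f = μ_k N = 0.05×258 = 12.9 N.

f ≈ 12.9 N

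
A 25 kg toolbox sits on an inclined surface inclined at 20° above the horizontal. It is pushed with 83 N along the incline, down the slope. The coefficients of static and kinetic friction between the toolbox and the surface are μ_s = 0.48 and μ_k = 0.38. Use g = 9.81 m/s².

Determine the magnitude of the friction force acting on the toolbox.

f ≈ 87.6 N (up the incline)

Normal force: N = m g cos θ = 25 × 9.81 × cos 20° = 230.5 N.
The friction needed for equilibrium is m g sin θ + P = 83.88 + 83 = 166.9 N, measured positive up-slope.
Maximum static friction available: μ_s N = 0.48 × 230.5 = 110.6 N.
Since |166.9| > 110.6 N, static friction cannot hold it; the toolbox slides down the incline and kinetic friction applies: f = μ_k N = 0.38 × 230.5 = 87.6 N.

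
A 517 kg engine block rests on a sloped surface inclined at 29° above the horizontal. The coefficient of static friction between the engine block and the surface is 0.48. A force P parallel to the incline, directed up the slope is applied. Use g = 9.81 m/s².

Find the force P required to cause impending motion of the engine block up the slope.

At impending motion up the slope, friction acts down-slope at its limit: f = μ_s N.
P is parallel to the surface, so N = m g cos θ = 4440 N.
Along the incline: P = m g sin θ + μ_s N = 2460 + 0.48×4440 = 4590 N.

P ≈ 4590 N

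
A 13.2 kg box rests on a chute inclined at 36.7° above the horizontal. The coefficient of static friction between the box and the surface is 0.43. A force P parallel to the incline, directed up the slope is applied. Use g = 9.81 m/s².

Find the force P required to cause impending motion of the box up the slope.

P ≈ 122 N

At impending motion up the slope, friction acts down-slope at its limit: f = μ_s N.
P is parallel to the surface, so N = m g cos θ = 104 N.
Along the incline: P = m g sin θ + μ_s N = 77.4 + 0.43×104 = 122 N.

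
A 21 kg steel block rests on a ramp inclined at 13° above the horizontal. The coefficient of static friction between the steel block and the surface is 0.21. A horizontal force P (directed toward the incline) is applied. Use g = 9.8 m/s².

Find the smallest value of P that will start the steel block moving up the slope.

P ≈ 95.4 N

At impending motion up the slope, friction acts down-slope at its limit: f = μ_s N.
Perpendicular to the incline: N = m g cos θ + P sin θ.
Along the incline: P cos θ = m g sin θ + μ_s N = m g sin θ + μ_s (m g cos θ + P sin θ).
Solving, P (cos θ − μ_s sin θ) = m g (sin θ + μ_s cos θ), so P = 21×9.8×(sin 13° + 0.21 cos 13°)/(cos 13° − 0.21 sin 13°) = 206×0.4296/0.9271 = 95.4 N.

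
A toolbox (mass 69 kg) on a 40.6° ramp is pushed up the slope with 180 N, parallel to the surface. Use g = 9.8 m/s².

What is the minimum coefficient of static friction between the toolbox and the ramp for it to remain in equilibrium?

N = m g cos θ = 513.4 N.
Friction must make up the shortfall along the incline: f = m g sin θ − P = 440.1 − 180 = 260.1 N.
At the threshold f = μ_s N, so μ_s,min = 260.1/513.4 = 0.507.

μ_s,min ≈ 0.507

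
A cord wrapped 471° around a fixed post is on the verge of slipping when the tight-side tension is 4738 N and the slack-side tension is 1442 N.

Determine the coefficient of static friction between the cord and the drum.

T₂/T₁ = e^{μβ} → μ = ln(T₂/T₁)/β.
β = 471° = 8.221 rad.
μ = ln(4738/1442)/8.221 = ln(3.286)/8.221 = 0.145.

μ ≈ 0.145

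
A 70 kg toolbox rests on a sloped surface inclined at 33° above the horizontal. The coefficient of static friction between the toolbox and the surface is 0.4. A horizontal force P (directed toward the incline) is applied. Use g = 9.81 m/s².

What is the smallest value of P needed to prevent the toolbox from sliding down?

The toolbox tends to slide down (tan θ > μ_s), so at the point of impending slip friction acts up-slope at its limit: f = μ_s N.
Perpendicular to the incline: N = m g cos θ + P sin θ.
Along the incline: P cos θ + μ_s N = m g sin θ, i.e. P cos θ + μ_s (m g cos θ + P sin θ) = m g sin θ.
Solving, P (cos θ + μ_s sin θ) = m g (sin θ − μ_s cos θ), so P = 687×0.2092/1.057 = 136 N.

P_min ≈ 136 N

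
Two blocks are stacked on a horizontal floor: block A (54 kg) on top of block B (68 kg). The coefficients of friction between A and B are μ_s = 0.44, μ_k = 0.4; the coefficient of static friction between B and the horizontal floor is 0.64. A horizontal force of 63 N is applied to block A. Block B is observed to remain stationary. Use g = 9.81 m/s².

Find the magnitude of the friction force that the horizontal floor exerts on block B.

f ≈ 63 N

The normal force B exerts on A is simply A's weight, N₁ = 529.7 N.
Maximum static friction on A from B: μ_s N₁ = 0.44×529.7 = 233.1 N.
P = 63 N is within that limit, so A and B move together (both at rest); the A–B friction is simply f₁ = P = 63 N.
By Newton's third law B feels 63 N forward from A. With B stationary, the floor's static friction on B balances it: f₂ = 63 N (well within μ_s(m_A+m_B)g = 766 N).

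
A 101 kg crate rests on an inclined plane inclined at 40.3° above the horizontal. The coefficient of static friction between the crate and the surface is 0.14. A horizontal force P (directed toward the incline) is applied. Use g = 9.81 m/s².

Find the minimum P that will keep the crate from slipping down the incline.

The crate tends to slide down (tan θ > μ_s), so at the point of impending slip friction acts up-slope at its limit: f = μ_s N.
Perpendicular to the incline: N = m g cos θ + P sin θ.
Along the incline: P cos θ + μ_s N = m g sin θ, i.e. P cos θ + μ_s (m g cos θ + P sin θ) = m g sin θ.
Solving, P (cos θ + μ_s sin θ) = m g (sin θ − μ_s cos θ), so P = 991×0.54/0.8532 = 627 N.

P_min ≈ 627 N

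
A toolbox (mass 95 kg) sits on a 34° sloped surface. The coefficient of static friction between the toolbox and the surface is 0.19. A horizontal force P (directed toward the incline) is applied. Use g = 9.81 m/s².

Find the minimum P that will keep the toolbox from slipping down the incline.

The toolbox tends to slide down (tan θ > μ_s), so at the point of impending slip friction acts up-slope at its limit: f = μ_s N.
Perpendicular to the incline: N = m g cos θ + P sin θ.
Along the incline: P cos θ + μ_s N = m g sin θ, i.e. P cos θ + μ_s (m g cos θ + P sin θ) = m g sin θ.
Solving, P (cos θ + μ_s sin θ) = m g (sin θ − μ_s cos θ), so P = 932×0.4017/0.9353 = 400 N.

P_min ≈ 400 N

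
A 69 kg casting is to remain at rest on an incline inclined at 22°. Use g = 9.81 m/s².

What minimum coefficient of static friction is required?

μ_s,min ≈ 0.404

At the slip threshold m g sin θ = μ_s m g cos θ, so μ_s,min = tan θ.
μ_s,min = tan 22° = 0.404.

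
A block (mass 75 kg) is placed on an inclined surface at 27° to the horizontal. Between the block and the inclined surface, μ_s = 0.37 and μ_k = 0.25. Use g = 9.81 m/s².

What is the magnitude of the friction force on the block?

Normal force: N = m g cos θ = 75 × 9.81 × cos 27° = 655.6 N.
For equilibrium along the incline, friction must balance the weight component: f = m g sin θ = 334 N up the slope.
The static-friction ceiling is μ_s N = 0.37 × 655.6 = 242.6 N.
|334| exceeds 242.6 N, so the block slips down-slope; friction is kinetic, f = μ_k N = 0.25×655.6 = 164 N.

f ≈ 164 N (up the incline)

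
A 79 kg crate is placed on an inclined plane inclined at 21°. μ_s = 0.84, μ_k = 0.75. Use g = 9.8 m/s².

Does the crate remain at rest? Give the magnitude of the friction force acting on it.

N = m g cos θ = 723 N.
Down-slope weight component: m g sin θ = 277 N.
μ_s N = 607 N.
277 ≤ 607 N, so it stays put; friction = 277 N.

f ≈ 277 N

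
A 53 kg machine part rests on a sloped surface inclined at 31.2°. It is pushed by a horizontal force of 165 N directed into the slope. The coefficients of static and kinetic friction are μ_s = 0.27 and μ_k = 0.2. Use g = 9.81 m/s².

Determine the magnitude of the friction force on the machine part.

Resolve perpendicular to the incline: N = m g cos θ + P sin θ = 53×9.81×cos 31.2° + 165×sin 31.2° = 530.2 N.
Along the incline, the net driving force (taking up-slope positive) is P cos θ − m g sin θ = 141.1 − 269.3 = -128.2 N, so equilibrium requires friction f = 128.2 N (up-slope).
The limit of static friction is μ_s N = 143.2 N.
Since 128.2 N is within the 143.2 N limit, the machine part stays put and friction is exactly 128 N.

f ≈ 128 N (up the incline)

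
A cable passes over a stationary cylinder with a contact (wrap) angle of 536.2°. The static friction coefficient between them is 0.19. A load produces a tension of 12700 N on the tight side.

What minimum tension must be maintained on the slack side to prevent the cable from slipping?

T_min ≈ 2150 N

Capstan equation at impending slip: T_tight/T_slack = e^{μβ}.
β = 536.2° = 9.358 rad; e^{μβ} = e^{0.19×9.358} = 5.919.
T_slack = T_tight / e^{μβ} = 12700 / 5.919 = 2150 N.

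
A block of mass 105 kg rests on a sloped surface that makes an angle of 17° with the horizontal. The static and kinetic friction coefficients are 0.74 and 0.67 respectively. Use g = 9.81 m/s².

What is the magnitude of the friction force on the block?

f ≈ 301 N (up the incline)

Normal force: N = m g cos θ = 105 × 9.81 × cos 17° = 985 N.
Along the slope the weight component is m g sin θ = 301.2 N; friction must supply exactly this, acting up-slope.
Static friction can supply at most μ_s N = 728.9 N.
Since |301.2| ≤ 728.9 N, static friction is sufficient; f equals the required value, not μ_s N.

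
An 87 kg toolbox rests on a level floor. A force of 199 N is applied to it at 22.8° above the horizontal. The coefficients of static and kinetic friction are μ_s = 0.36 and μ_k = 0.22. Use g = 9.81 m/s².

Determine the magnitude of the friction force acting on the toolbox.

Vertical equilibrium gives N = m g − P sin α = 776.4 N.
The horizontal driving force is P cos α = 183.5 N, so equilibrium needs friction f = 183.5 N.
The static-friction limit is μ_s N = 279.5 N.
183.5 ≤ 279.5 N → static; friction equals the required 183 N.

f ≈ 183 N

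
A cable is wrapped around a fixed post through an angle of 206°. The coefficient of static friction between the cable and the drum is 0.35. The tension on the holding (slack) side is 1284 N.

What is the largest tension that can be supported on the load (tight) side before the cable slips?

At impending slip the capstan equation gives T₂/T₁ = e^{μβ} with β in radians.
β = 206° × π/180 = 3.595 rad.
e^{μβ} = e^{0.35×3.595} = 3.52.
T₂ = T₁ · e^{μβ} = 1284 × 3.52 = 4520 N.

T_max ≈ 4520 N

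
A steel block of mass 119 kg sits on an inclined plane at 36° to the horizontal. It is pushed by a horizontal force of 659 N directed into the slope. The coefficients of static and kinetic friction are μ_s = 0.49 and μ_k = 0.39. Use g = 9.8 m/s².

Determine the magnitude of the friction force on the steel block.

f ≈ 152 N (up the incline)

Normal direction: N = m g cos θ + P sin θ = 1331 N.
Along the incline, the net driving force (taking up-slope positive) is P cos θ − m g sin θ = 533.1 − 685.5 = -152.3 N, so equilibrium requires friction f = 152.3 N (up-slope).
Maximum static friction: μ_s N = 0.49 × 1331 = 652.1 N.
Since 152.3 N is within the 652.1 N limit, the steel block stays put and friction is exactly 152 N.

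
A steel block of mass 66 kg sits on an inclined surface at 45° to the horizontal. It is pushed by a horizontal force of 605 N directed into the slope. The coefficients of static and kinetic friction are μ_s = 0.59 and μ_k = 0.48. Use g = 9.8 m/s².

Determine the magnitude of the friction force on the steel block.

f ≈ 29.6 N (up the incline)

The horizontal push has a component P sin θ into the surface, so N = m g cos θ + P sin θ = 457.4 + 427.8 = 885.2 N.
Parallel to the incline: P cos θ − m g sin θ = 427.8 − 457.4 = -29.56 N; the friction needed to balance this is 29.56 N acting up the slope.
Maximum static friction: μ_s N = 0.59 × 885.2 = 522.2 N.
|f_req| = 29.56 ≤ 522.2 N → the steel block is in equilibrium; friction equals the required value.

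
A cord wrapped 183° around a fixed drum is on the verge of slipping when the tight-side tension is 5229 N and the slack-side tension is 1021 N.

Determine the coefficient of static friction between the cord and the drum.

T₂/T₁ = e^{μβ} → μ = ln(T₂/T₁)/β.
β = 183° = 3.194 rad.
μ = ln(5229/1021)/3.194 = ln(5.121)/3.194 = 0.511.

μ ≈ 0.511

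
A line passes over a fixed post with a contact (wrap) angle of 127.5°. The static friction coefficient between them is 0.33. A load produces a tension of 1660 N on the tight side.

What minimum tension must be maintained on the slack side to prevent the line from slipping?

T_min ≈ 796 N

Capstan equation at impending slip: T_tight/T_slack = e^{μβ}.
β = 127.5° = 2.225 rad; e^{μβ} = e^{0.33×2.225} = 2.084.
T_slack = T_tight / e^{μβ} = 1660 / 2.084 = 796 N.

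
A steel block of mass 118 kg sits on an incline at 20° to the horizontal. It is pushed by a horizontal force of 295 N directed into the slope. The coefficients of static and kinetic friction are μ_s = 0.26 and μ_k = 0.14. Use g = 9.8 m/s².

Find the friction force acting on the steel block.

The horizontal push has a component P sin θ into the surface, so N = m g cos θ + P sin θ = 1087 + 100.9 = 1188 N.
Parallel to the incline: P cos θ − m g sin θ = 277.2 − 395.5 = -118.3 N; the friction needed to balance this is 118.3 N acting up the slope.
The limit of static friction is μ_s N = 308.8 N.
Since 118.3 N is within the 308.8 N limit, the steel block stays put and friction is exactly 118 N.

f ≈ 118 N (up the incline)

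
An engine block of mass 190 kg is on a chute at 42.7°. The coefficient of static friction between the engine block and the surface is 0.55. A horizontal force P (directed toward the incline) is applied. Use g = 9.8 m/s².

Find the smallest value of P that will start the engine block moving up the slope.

At impending motion up the slope, friction acts down-slope at its limit: f = μ_s N.
Perpendicular to the incline: N = m g cos θ + P sin θ.
Along the incline: P cos θ = m g sin θ + μ_s N = m g sin θ + μ_s (m g cos θ + P sin θ).
Solving, P (cos θ − μ_s sin θ) = m g (sin θ + μ_s cos θ), so P = 190×9.8×(sin 42.7° + 0.55 cos 42.7°)/(cos 42.7° − 0.55 sin 42.7°) = 1860×1.082/0.3619 = 5570 N.

P ≈ 5570 N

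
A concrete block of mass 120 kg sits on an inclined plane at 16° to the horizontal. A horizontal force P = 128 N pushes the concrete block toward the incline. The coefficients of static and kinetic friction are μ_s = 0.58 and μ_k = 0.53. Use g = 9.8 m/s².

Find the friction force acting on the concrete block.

f ≈ 201 N (up the incline)

The horizontal push has a component P sin θ into the surface, so N = m g cos θ + P sin θ = 1130 + 35.28 = 1166 N.
Along the incline, the net driving force (taking up-slope positive) is P cos θ − m g sin θ = 123 − 324.1 = -201.1 N, so equilibrium requires friction f = 201.1 N (up-slope).
Maximum static friction: μ_s N = 0.58 × 1166 = 676.1 N.
Since 201.1 N is within the 676.1 N limit, the concrete block stays put and friction is exactly 201 N.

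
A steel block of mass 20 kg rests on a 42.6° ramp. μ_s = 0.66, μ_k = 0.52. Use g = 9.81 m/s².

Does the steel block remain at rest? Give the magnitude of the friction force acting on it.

f ≈ 75.1 N

N = m g cos θ = 144 N.
Down-slope weight component: m g sin θ = 133 N.
μ_s N = 95.3 N.
133 > 95.3 N, so it slides; kinetic friction f = μ_k N = 0.52×144 = 75.1 N.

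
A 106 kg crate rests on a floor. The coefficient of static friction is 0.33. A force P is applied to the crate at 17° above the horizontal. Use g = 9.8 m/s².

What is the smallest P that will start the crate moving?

N = m g − P sin α (the pull lifts the crate).
At impending slip, P cos α = μ_s N = μ_s (m g − P sin α).
Solving: P (cos α + μ_s sin α) = μ_s m g → P = 0.33×1040/(cos 17° + 0.33 sin 17°) = 343/1.053 = 326 N.

P ≈ 326 N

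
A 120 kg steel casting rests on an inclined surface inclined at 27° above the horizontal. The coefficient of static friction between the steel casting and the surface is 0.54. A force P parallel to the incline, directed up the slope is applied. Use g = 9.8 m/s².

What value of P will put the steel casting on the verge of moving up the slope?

P ≈ 1100 N

At impending motion up the slope, friction acts down-slope at its limit: f = μ_s N.
P is parallel to the surface, so N = m g cos θ = 1050 N.
Along the incline: P = m g sin θ + μ_s N = 534 + 0.54×1050 = 1100 N.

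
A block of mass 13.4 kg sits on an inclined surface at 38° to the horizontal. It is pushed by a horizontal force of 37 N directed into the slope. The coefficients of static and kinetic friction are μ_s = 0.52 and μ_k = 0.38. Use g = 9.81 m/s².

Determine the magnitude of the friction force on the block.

Resolve perpendicular to the incline: N = m g cos θ + P sin θ = 13.4×9.81×cos 38° + 37×sin 38° = 126.4 N.
Parallel to the incline: P cos θ − m g sin θ = 29.16 − 80.93 = -51.77 N; the friction needed to balance this is 51.77 N acting up the slope.
Maximum static friction: μ_s N = 0.52 × 126.4 = 65.71 N.
|f_req| = 51.77 ≤ 65.71 N → the block is in equilibrium; friction equals the required value.

f ≈ 51.8 N (up the incline)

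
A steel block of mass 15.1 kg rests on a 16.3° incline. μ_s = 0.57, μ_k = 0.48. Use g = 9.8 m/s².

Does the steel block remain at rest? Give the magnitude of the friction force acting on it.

f ≈ 41.5 N

N = m g cos θ = 142 N.
Down-slope weight component: m g sin θ = 41.5 N.
μ_s N = 81 N.
41.5 ≤ 81 N, so it stays put; friction = 41.5 N.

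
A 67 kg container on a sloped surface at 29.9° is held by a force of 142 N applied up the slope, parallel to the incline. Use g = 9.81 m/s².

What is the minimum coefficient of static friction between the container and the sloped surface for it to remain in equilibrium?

N = m g cos θ = 569.8 N.
Friction must make up the shortfall along the incline: f = m g sin θ − P = 327.6 − 142 = 185.6 N.
At the threshold f = μ_s N, so μ_s,min = 185.6/569.8 = 0.326.

μ_s,min ≈ 0.326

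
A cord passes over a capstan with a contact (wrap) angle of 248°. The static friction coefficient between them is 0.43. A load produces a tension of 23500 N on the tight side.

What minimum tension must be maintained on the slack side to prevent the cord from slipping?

Capstan equation at impending slip: T_tight/T_slack = e^{μβ}.
β = 248° = 4.328 rad; e^{μβ} = e^{0.43×4.328} = 6.432.
T_slack = T_tight / e^{μβ} = 23500 / 6.432 = 3650 N.

T_min ≈ 3650 N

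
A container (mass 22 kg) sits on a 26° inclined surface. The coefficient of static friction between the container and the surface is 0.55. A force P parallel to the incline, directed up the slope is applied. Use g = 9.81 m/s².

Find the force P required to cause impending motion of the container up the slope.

P ≈ 201 N

At impending motion up the slope, friction acts down-slope at its limit: f = μ_s N.
P is parallel to the surface, so N = m g cos θ = 194 N.
Along the incline: P = m g sin θ + μ_s N = 94.6 + 0.55×194 = 201 N.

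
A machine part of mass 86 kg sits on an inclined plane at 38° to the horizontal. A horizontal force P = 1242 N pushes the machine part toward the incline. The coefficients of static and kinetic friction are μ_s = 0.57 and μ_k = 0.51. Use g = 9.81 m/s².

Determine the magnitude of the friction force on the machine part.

f ≈ 459 N (down the incline)

The horizontal push has a component P sin θ into the surface, so N = m g cos θ + P sin θ = 664.8 + 764.7 = 1429 N.
Along the incline, the net driving force (taking up-slope positive) is P cos θ − m g sin θ = 978.7 − 519.4 = 459.3 N, so equilibrium requires friction f = -459.3 N (down-slope).
Maximum static friction: μ_s N = 0.57 × 1429 = 814.8 N.
|f_req| = 459.3 ≤ 814.8 N → the machine part is in equilibrium; friction equals the required value.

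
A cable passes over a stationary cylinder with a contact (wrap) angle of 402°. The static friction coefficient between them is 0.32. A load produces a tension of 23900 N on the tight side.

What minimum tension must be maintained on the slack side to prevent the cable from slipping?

Capstan equation at impending slip: T_tight/T_slack = e^{μβ}.
β = 402° = 7.016 rad; e^{μβ} = e^{0.32×7.016} = 9.442.
T_slack = T_tight / e^{μβ} = 23900 / 9.442 = 2530 N.

T_min ≈ 2530 N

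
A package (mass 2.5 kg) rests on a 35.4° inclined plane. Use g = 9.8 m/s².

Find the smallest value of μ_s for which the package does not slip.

μ_s,min ≈ 0.711

At the slip threshold m g sin θ = μ_s m g cos θ, so μ_s,min = tan θ.
μ_s,min = tan 35.4° = 0.711.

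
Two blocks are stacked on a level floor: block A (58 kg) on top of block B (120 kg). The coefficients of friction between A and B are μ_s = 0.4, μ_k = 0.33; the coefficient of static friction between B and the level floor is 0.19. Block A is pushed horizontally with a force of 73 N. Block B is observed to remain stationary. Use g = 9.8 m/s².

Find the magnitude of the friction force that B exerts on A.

f ≈ 73 N

Between the blocks, N₁ = m_A g = 568.4 N.
So the A–B interface can sustain at most μ_s N₁ = 227.4 N of static friction.
Since P = 73 N ≤ 227.4 N, A does not slip on B; friction on A equals P = 73 N.
By Newton's third law B feels 73 N forward from A. With B stationary, the floor's static friction on B balances it: f₂ = 73 N (well within μ_s(m_A+m_B)g = 331.4 N).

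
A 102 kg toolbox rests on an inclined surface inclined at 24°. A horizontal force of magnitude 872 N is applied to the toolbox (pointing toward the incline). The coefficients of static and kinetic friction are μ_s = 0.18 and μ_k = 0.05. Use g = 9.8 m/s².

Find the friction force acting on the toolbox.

f ≈ 63.4 N (down the incline)

The horizontal push has a component P sin θ into the surface, so N = m g cos θ + P sin θ = 913.2 + 354.7 = 1268 N.
Parallel to the incline: P cos θ − m g sin θ = 796.6 − 406.6 = 390 N; the friction needed to balance this is 390 N acting down the slope.
Maximum static friction: μ_s N = 0.18 × 1268 = 228.2 N.
The required 390 N exceeds the static limit, so the toolbox slides up-slope and f = μ_k N = 0.05×1268 = 63.4 N.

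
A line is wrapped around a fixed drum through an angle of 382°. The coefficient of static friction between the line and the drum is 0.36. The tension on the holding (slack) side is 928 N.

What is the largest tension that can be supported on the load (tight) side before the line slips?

At impending slip the capstan equation gives T₂/T₁ = e^{μβ} with β in radians.
β = 382° × π/180 = 6.667 rad.
e^{μβ} = e^{0.36×6.667} = 11.03.
T₂ = T₁ · e^{μβ} = 928 × 11.03 = 10200 N.

T_max ≈ 10200 N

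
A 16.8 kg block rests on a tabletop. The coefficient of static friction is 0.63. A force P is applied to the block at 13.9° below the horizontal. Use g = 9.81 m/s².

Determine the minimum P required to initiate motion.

N = m g + P sin α (the push presses the block into the tabletop).
At impending slip, P cos α = μ_s N = μ_s (m g + P sin α).
Solving: P (cos α − μ_s sin α) = μ_s m g → P = 0.63×165/(cos 13.9° − 0.63 sin 13.9°) = 104/0.8194 = 127 N.

P ≈ 127 N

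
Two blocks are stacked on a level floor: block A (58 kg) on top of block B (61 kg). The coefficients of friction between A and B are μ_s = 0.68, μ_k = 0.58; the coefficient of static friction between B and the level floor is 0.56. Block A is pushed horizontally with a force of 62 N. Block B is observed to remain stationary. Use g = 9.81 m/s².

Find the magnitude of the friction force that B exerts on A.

f ≈ 62 N

The normal force B exerts on A is simply A's weight, N₁ = 569 N.
Maximum static friction on A from B: μ_s N₁ = 0.68×569 = 386.9 N.
Since P = 62 N ≤ 386.9 N, A does not slip on B; friction on A equals P = 62 N.
B experiences an equal 62 N forward from A (third law). B is in equilibrium, so the floor supplies f₂ = 62 N of static friction (limit μ_s(m_A+m_B)g = 653.7 N, not exceeded).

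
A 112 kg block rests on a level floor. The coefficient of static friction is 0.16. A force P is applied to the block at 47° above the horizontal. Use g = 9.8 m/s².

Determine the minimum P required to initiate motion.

P ≈ 220 N

N = m g − P sin α (the pull lifts the block).
At impending slip, P cos α = μ_s N = μ_s (m g − P sin α).
Solving: P (cos α + μ_s sin α) = μ_s m g → P = 0.16×1100/(cos 47° + 0.16 sin 47°) = 176/0.799 = 220 N.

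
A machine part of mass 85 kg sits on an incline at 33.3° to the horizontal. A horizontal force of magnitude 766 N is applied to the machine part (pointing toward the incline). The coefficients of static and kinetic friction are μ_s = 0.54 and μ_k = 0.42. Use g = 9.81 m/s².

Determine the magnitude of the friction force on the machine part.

Resolve perpendicular to the incline: N = m g cos θ + P sin θ = 85×9.81×cos 33.3° + 766×sin 33.3° = 1117 N.
Along the incline, the net driving force (taking up-slope positive) is P cos θ − m g sin θ = 640.2 − 457.8 = 182.4 N, so equilibrium requires friction f = -182.4 N (down-slope).
The limit of static friction is μ_s N = 603.4 N.
Since 182.4 N is within the 603.4 N limit, the machine part stays put and friction is exactly 182 N.

f ≈ 182 N (down the incline)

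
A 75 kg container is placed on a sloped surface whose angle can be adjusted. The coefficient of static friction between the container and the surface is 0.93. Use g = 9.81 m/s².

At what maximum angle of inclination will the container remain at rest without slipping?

At the slip threshold, m g sin θ = μ_s · m g cos θ, so tan θ = μ_s.
θ_max = arctan(0.93) = 42.9°.

θ_max ≈ 42.9°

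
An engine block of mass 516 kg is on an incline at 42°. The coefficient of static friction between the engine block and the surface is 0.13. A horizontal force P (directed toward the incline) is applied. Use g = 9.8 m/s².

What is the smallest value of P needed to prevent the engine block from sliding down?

The engine block tends to slide down (tan θ > μ_s), so at the point of impending slip friction acts up-slope at its limit: f = μ_s N.
Perpendicular to the incline: N = m g cos θ + P sin θ.
Along the incline: P cos θ + μ_s N = m g sin θ, i.e. P cos θ + μ_s (m g cos θ + P sin θ) = m g sin θ.
Solving, P (cos θ + μ_s sin θ) = m g (sin θ − μ_s cos θ), so P = 5060×0.5725/0.8301 = 3490 N.

P_min ≈ 3490 N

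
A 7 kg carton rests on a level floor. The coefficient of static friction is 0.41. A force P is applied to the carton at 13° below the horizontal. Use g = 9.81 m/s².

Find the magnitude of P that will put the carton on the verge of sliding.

N = m g + P sin α (the push presses the carton into the level floor).
At impending slip, P cos α = μ_s N = μ_s (m g + P sin α).
Solving: P (cos α − μ_s sin α) = μ_s m g → P = 0.41×68.7/(cos 13° − 0.41 sin 13°) = 28.2/0.8821 = 31.9 N.

P ≈ 31.9 N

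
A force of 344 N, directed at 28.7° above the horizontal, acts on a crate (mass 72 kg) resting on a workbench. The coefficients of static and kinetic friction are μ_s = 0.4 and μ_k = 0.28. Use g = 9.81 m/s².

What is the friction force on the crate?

f ≈ 152 N

N = m g − P sin α = 706.3 − 344×sin 28.7° = 541.1 N.
For equilibrium, f = P cos α = 344×cos 28.7° = 301.7 N.
The static-friction limit is μ_s N = 216.4 N.
301.7 > 216.4 N → the crate slides; f = μ_k N = 0.28×541.1 = 152 N.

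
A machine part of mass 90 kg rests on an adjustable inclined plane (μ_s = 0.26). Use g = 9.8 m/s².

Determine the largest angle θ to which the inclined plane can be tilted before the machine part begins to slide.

θ_max ≈ 14.6°

At the slip threshold, m g sin θ = μ_s · m g cos θ, so tan θ = μ_s.
θ_max = arctan(0.26) = 14.6°.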